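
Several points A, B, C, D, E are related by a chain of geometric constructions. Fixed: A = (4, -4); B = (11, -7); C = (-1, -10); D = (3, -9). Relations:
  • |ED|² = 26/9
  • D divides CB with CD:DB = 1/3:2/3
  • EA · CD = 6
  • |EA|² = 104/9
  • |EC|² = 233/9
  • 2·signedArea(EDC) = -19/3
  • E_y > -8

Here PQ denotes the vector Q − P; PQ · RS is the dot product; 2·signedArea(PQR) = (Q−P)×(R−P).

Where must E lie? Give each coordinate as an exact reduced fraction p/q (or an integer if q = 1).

1. E_x = 10/3  [EA · CD = 6 ∩ 2·signedArea(EDC) = -19/3]
2. E_y = -22/3  [EA · CD = 6 ∩ 2·signedArea(EDC) = -19/3]
   → E = (10/3, -22/3)

E = (10/3, -22/3)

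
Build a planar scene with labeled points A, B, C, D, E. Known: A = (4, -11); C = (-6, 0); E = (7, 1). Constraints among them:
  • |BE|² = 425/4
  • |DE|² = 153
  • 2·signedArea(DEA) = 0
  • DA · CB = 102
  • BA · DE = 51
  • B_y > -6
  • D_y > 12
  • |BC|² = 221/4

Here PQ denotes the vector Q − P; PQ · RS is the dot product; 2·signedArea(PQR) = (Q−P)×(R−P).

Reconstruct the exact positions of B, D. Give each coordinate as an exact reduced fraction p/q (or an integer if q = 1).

B = (-1, -11/2)
D = (10, 13)

1. D_x = 10  [line 12·x + -3·y + -81 = 0 ∩ |DE|² = 153]
2. D_y = 13  [line 12·x + -3·y + -81 = 0 ∩ |DE|² = 153]
   → D = (10, 13)
3. B_x = -1  [line 3·x + 12·y + 69 = 0 ∩ |BE|² = 425/4]
4. B_y = -11/2  [line 3·x + 12·y + 69 = 0 ∩ |BE|² = 425/4]
   → B = (-1, -11/2)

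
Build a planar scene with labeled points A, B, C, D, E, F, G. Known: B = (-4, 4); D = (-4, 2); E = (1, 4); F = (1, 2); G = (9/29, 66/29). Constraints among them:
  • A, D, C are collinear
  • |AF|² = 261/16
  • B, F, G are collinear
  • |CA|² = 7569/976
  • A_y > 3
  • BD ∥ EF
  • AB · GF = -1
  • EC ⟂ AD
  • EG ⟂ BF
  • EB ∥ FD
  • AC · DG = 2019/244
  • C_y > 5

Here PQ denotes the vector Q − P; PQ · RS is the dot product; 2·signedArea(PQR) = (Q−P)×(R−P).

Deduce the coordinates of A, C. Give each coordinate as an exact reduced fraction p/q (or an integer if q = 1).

A = (-11/4, 7/2)
C = (-59/61, 344/61)

1. A_x = -11/4  [line -20/29·x + 8/29·y + -83/29 = 0 ∩ |AF|² = 261/16]
2. A_y = 7/2  [line -20/29·x + 8/29·y + -83/29 = 0 ∩ |AF|² = 261/16]
   → A = (-11/4, 7/2)
3. C_x = -59/61  [AC · DG = 2019/244 ∩ A, D, C are collinear]
4. C_y = 344/61  [AC · DG = 2019/244 ∩ A, D, C are collinear]
   → C = (-59/61, 344/61)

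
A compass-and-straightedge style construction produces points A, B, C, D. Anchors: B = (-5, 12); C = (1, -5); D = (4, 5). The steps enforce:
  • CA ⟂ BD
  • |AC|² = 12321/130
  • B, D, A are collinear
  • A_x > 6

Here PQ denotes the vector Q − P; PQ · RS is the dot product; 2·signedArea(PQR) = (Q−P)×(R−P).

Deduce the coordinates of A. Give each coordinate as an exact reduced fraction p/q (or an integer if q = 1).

A = (907/130, 349/130)

1. A_x = 907/130  [B, D, A are collinear ∩ CA ⟂ BD]
2. A_y = 349/130  [B, D, A are collinear ∩ CA ⟂ BD]
   → A = (907/130, 349/130)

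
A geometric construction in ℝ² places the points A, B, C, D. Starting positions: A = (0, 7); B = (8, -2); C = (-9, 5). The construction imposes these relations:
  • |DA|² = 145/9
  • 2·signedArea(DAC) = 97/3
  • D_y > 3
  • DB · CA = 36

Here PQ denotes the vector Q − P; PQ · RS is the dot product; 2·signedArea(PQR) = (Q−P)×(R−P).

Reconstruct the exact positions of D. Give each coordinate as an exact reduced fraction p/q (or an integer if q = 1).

1. D_x = 8/3  [DB · CA = 36 ∩ 2·signedArea(DAC) = 97/3]
2. D_y = 4  [DB · CA = 36 ∩ 2·signedArea(DAC) = 97/3]
   → D = (8/3, 4)

D = (8/3, 4)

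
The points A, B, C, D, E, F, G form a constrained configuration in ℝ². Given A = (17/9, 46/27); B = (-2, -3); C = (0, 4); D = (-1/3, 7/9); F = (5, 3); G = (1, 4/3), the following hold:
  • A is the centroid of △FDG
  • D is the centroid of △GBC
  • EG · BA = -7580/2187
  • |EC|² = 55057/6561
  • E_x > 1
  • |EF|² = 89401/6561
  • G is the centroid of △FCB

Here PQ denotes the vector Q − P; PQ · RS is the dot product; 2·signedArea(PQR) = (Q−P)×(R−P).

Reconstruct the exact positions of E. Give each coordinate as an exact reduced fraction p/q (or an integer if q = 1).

1. E_x = 43/27  [line -35/9·x + -127/27·y + 29801/2187 = 0 ∩ |EC|² = 55057/6561]
2. E_y = 128/81  [line -35/9·x + -127/27·y + 29801/2187 = 0 ∩ |EC|² = 55057/6561]
   → E = (43/27, 128/81)

E = (43/27, 128/81)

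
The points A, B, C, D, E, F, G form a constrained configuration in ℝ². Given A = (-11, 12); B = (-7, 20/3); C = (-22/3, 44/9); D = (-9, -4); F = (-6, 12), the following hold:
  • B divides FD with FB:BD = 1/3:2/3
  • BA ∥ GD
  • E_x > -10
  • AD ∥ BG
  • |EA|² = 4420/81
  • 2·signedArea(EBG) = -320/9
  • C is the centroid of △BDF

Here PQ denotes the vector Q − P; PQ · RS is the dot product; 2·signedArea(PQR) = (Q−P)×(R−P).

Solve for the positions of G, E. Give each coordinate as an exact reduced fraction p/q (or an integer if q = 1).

E = (-9, 44/9)
G = (-5, -28/3)

1. G_x = -5  [BA ∥ GD ∩ AD ∥ BG]
2. G_y = -28/3  [BA ∥ GD ∩ AD ∥ BG]
   → G = (-5, -28/3)
3. E_x = -9  [line 16·x + 2·y + 1208/9 = 0 ∩ |EA|² = 4420/81]
4. E_y = 44/9  [line 16·x + 2·y + 1208/9 = 0 ∩ |EA|² = 4420/81]
   → E = (-9, 44/9)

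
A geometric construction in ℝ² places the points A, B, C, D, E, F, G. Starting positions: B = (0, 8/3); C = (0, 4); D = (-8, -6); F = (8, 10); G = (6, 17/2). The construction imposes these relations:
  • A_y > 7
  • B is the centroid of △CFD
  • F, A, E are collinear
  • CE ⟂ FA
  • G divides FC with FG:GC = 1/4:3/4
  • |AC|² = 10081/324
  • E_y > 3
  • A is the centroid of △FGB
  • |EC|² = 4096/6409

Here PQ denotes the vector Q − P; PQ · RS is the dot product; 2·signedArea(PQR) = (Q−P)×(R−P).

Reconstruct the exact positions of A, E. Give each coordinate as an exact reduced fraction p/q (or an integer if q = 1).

1. A_x = 14/3  [A is the centroid of △FGB]
2. A_y = 127/18  [A is the centroid of △FGB]
   → A = (14/3, 127/18)
3. E_x = 3392/6409  [F, A, E are collinear ∩ CE ⟂ FA]
4. E_y = 21796/6409  [F, A, E are collinear ∩ CE ⟂ FA]
   → E = (3392/6409, 21796/6409)

A = (14/3, 127/18)
E = (3392/6409, 21796/6409)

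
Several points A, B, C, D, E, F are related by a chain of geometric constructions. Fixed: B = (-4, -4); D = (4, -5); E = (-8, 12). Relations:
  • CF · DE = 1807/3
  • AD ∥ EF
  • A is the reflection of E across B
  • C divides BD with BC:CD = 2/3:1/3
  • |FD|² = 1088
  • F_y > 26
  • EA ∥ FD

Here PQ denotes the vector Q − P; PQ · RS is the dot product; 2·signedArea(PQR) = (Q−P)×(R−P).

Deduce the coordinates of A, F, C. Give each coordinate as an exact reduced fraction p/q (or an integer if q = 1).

A = (0, -20)
C = (4/3, -14/3)
F = (-4, 27)

1. A_x = 0  [A is the reflection of E across B]
2. A_y = -20  [A is the reflection of E across B]
   → A = (0, -20)
3. F_x = -4  [EA ∥ FD ∩ AD ∥ EF]
4. F_y = 27  [EA ∥ FD ∩ AD ∥ EF]
   → F = (-4, 27)
5. C_x = 4/3  [C divides BD with BC:CD = 2/3:1/3]
6. C_y = -14/3  [C divides BD with BC:CD = 2/3:1/3]
   → C = (4/3, -14/3)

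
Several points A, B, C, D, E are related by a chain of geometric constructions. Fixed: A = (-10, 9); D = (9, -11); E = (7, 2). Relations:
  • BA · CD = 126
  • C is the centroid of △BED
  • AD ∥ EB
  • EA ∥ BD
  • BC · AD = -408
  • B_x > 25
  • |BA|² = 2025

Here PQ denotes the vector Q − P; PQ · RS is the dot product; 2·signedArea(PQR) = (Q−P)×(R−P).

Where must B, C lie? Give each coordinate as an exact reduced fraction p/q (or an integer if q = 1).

1. B_x = 26  [EA ∥ BD ∩ AD ∥ EB]
2. B_y = -18  [EA ∥ BD ∩ AD ∥ EB]
   → B = (26, -18)
3. C_x = 14  [C is the centroid of △BED]
4. C_y = -9  [C is the centroid of △BED]
   → C = (14, -9)

B = (26, -18)
C = (14, -9)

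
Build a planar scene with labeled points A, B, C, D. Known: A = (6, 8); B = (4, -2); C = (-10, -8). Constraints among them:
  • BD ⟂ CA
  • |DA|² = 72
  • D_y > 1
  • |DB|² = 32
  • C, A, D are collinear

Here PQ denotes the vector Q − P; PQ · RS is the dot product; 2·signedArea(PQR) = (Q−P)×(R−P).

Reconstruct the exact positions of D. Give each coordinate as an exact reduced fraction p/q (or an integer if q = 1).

1. D_x = 0  [C, A, D are collinear ∩ BD ⟂ CA]
2. D_y = 2  [C, A, D are collinear ∩ BD ⟂ CA]
   → D = (0, 2)

D = (0, 2)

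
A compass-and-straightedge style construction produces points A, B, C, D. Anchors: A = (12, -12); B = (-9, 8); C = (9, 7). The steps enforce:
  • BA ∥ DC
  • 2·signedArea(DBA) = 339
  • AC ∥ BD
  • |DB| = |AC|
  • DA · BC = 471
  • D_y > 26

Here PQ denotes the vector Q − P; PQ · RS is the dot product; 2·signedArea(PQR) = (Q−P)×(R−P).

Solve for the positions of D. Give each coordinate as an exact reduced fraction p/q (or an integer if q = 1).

1. D_x = -12  [BA ∥ DC ∩ AC ∥ BD]
2. D_y = 27  [BA ∥ DC ∩ AC ∥ BD]
   → D = (-12, 27)

D = (-12, 27)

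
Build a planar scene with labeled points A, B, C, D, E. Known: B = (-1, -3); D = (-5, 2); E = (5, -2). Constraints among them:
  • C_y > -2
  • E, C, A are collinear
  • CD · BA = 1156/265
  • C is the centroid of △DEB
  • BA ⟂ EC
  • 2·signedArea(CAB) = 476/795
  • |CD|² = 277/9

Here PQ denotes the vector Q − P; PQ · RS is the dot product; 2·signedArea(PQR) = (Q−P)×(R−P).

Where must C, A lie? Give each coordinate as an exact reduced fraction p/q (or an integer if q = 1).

A = (-163/265, -251/265)
C = (-1/3, -1)

1. C_x = -1/3  [C is the centroid of △DEB]
2. C_y = -1  [C is the centroid of △DEB]
   → C = (-1/3, -1)
3. A_x = -163/265  [E, C, A are collinear ∩ BA ⟂ EC]
4. A_y = -251/265  [E, C, A are collinear ∩ BA ⟂ EC]
   → A = (-163/265, -251/265)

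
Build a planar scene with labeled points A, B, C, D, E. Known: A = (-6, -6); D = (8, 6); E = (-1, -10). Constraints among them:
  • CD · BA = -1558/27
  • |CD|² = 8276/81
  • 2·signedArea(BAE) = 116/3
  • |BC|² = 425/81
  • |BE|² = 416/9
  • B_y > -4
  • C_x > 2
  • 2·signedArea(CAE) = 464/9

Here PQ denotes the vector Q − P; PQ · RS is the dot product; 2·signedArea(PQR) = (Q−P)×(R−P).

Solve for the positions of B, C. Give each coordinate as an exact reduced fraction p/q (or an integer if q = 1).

B = (1/3, -10/3)
C = (22/9, -22/9)

1. B_x = 1/3  [line 4·x + 5·y + 46/3 = 0 ∩ |BE|² = 416/9]
2. B_y = -10/3  [line 4·x + 5·y + 46/3 = 0 ∩ |BE|² = 416/9]
   → B = (1/3, -10/3)
3. C_x = 22/9  [2·signedArea(CAE) = 464/9 ∩ CD · BA = -1558/27]
4. C_y = -22/9  [2·signedArea(CAE) = 464/9 ∩ CD · BA = -1558/27]
   → C = (22/9, -22/9)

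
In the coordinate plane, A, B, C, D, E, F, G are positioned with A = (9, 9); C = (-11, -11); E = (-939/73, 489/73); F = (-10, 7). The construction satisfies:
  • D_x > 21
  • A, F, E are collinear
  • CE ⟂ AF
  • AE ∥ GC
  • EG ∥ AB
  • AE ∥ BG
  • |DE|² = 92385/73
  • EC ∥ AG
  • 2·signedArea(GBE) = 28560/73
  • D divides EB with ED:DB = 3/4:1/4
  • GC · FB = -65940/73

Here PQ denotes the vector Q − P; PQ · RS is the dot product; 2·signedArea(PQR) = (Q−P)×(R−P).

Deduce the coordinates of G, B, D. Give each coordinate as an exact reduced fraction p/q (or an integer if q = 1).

1. G_x = 793/73  [AE ∥ GC ∩ EC ∥ AG]
2. G_y = -635/73  [AE ∥ GC ∩ EC ∥ AG]
   → G = (793/73, -635/73)
3. B_x = 2389/73  [AE ∥ BG ∩ EG ∥ AB]
4. B_y = -467/73  [AE ∥ BG ∩ EG ∥ AB]
   → B = (2389/73, -467/73)
5. D_x = 1557/73  [D divides EB with ED:DB = 3/4:1/4]
6. D_y = -228/73  [D divides EB with ED:DB = 3/4:1/4]
   → D = (1557/73, -228/73)

B = (2389/73, -467/73)
D = (1557/73, -228/73)
G = (793/73, -635/73)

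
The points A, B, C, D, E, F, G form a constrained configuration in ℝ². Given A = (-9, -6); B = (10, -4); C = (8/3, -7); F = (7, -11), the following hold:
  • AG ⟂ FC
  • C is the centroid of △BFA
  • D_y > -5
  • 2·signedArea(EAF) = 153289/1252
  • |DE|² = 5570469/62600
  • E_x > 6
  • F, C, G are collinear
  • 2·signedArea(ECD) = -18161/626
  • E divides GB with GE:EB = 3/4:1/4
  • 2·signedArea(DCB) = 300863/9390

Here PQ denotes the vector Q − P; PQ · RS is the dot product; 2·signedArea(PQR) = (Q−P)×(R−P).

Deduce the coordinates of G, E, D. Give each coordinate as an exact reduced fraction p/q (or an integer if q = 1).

D = (-1761/626, -15251/3130)
E = (8097/1252, -3983/1252)
G = (-1293/313, -227/313)

1. G_x = -1293/313  [F, C, G are collinear ∩ AG ⟂ FC]
2. G_y = -227/313  [F, C, G are collinear ∩ AG ⟂ FC]
   → G = (-1293/313, -227/313)
3. E_x = 8097/1252  [E divides GB with GE:EB = 3/4:1/4]
4. E_y = -3983/1252  [E divides GB with GE:EB = 3/4:1/4]
   → E = (8097/1252, -3983/1252)
5. D_x = -1761/626  [2·signedArea(DCB) = 300863/9390 ∩ 2·signedArea(ECD) = -18161/626]
6. D_y = -15251/3130  [2·signedArea(DCB) = 300863/9390 ∩ 2·signedArea(ECD) = -18161/626]
   → D = (-1761/626, -15251/3130)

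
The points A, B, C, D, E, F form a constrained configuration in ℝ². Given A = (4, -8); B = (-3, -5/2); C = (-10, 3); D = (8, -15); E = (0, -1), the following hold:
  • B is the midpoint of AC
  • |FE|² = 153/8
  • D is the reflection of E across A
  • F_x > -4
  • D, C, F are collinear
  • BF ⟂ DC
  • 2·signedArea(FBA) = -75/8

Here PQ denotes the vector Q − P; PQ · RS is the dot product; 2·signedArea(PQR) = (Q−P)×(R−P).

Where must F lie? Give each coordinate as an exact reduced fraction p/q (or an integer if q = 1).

F = (-15/4, -13/4)

1. F_x = -15/4  [D, C, F are collinear ∩ BF ⟂ DC]
2. F_y = -13/4  [D, C, F are collinear ∩ BF ⟂ DC]
   → F = (-15/4, -13/4)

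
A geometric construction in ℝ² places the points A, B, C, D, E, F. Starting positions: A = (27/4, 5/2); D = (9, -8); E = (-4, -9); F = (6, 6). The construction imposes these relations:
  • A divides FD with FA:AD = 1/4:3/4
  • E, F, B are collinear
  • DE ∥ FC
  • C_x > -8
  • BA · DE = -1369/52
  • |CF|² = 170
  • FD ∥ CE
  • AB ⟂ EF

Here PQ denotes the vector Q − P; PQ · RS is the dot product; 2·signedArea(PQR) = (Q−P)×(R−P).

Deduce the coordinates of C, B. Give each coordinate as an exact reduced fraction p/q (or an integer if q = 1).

B = (60/13, 51/13)
C = (-7, 5)

1. C_x = -7  [FD ∥ CE ∩ DE ∥ FC]
2. C_y = 5  [FD ∥ CE ∩ DE ∥ FC]
   → C = (-7, 5)
3. B_x = 60/13  [E, F, B are collinear ∩ AB ⟂ EF]
4. B_y = 51/13  [E, F, B are collinear ∩ AB ⟂ EF]
   → B = (60/13, 51/13)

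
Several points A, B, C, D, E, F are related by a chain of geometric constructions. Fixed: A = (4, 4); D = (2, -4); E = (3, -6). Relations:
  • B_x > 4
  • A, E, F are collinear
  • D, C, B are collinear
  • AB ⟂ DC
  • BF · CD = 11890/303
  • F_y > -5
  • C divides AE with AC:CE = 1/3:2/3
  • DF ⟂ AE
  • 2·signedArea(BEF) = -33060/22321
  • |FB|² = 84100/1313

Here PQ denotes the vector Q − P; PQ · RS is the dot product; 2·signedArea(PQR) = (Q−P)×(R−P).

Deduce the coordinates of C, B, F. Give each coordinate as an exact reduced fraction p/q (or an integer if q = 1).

B = (1052/221, 824/221)
C = (11/3, 2/3)
F = (322/101, -416/101)

1. C_x = 11/3  [C divides AE with AC:CE = 1/3:2/3]
2. C_y = 2/3  [C divides AE with AC:CE = 1/3:2/3]
   → C = (11/3, 2/3)
3. B_x = 1052/221  [D, C, B are collinear ∩ AB ⟂ DC]
4. B_y = 824/221  [D, C, B are collinear ∩ AB ⟂ DC]
   → B = (1052/221, 824/221)
5. F_x = 322/101  [A, E, F are collinear ∩ DF ⟂ AE]
6. F_y = -416/101  [A, E, F are collinear ∩ DF ⟂ AE]
   → F = (322/101, -416/101)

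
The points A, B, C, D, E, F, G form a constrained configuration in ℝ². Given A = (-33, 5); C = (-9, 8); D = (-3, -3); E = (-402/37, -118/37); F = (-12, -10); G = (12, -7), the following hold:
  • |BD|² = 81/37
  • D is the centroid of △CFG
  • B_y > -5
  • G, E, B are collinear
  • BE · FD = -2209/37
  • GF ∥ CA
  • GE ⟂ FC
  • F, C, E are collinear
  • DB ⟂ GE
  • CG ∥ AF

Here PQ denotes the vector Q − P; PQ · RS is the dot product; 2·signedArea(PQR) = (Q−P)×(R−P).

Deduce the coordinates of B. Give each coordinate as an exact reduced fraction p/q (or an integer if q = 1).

1. B_x = -120/37  [G, E, B are collinear ∩ DB ⟂ GE]
2. B_y = -165/37  [G, E, B are collinear ∩ DB ⟂ GE]
   → B = (-120/37, -165/37)

B = (-120/37, -165/37)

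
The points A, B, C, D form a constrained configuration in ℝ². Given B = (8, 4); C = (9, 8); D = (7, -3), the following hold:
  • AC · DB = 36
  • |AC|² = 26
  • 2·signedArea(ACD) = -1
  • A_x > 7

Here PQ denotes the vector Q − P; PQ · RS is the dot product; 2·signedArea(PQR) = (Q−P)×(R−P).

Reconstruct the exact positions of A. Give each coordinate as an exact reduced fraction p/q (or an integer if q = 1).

A = (8, 3)

1. A_x = 8  [2·signedArea(ACD) = -1 ∩ AC · DB = 36]
2. A_y = 3  [2·signedArea(ACD) = -1 ∩ AC · DB = 36]
   → A = (8, 3)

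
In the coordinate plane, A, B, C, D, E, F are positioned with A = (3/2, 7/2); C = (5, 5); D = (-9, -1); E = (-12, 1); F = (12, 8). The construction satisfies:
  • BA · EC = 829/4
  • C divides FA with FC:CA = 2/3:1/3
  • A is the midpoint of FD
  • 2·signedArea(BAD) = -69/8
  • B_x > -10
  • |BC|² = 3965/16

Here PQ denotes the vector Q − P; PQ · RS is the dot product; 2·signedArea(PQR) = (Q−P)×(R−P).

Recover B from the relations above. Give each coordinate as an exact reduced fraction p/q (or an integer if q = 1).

1. B_x = -39/4  [2·signedArea(BAD) = -69/8 ∩ BA · EC = 829/4]
2. B_y = -1/2  [2·signedArea(BAD) = -69/8 ∩ BA · EC = 829/4]
   → B = (-39/4, -1/2)

B = (-39/4, -1/2)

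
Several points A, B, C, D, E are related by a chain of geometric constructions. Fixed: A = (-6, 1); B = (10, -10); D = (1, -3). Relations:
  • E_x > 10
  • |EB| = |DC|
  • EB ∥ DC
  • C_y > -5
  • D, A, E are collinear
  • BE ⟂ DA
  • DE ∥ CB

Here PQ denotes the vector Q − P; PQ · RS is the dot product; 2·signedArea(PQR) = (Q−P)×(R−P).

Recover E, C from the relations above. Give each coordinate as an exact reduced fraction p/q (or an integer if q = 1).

1. E_x = 54/5  [D, A, E are collinear ∩ BE ⟂ DA]
2. E_y = -43/5  [D, A, E are collinear ∩ BE ⟂ DA]
   → E = (54/5, -43/5)
3. C_x = 1/5  [DE ∥ CB ∩ EB ∥ DC]
4. C_y = -22/5  [DE ∥ CB ∩ EB ∥ DC]
   → C = (1/5, -22/5)

C = (1/5, -22/5)
E = (54/5, -43/5)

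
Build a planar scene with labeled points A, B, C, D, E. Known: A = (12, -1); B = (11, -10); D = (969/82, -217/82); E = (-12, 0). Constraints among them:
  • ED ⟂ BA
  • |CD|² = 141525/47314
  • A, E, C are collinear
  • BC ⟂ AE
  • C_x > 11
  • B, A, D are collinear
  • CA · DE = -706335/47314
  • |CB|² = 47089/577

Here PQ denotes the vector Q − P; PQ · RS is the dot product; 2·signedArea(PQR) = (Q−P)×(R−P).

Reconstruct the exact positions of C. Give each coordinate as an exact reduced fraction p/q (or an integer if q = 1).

C = (6564/577, -562/577)

1. C_x = 6564/577  [A, E, C are collinear ∩ BC ⟂ AE]
2. C_y = -562/577  [A, E, C are collinear ∩ BC ⟂ AE]
   → C = (6564/577, -562/577)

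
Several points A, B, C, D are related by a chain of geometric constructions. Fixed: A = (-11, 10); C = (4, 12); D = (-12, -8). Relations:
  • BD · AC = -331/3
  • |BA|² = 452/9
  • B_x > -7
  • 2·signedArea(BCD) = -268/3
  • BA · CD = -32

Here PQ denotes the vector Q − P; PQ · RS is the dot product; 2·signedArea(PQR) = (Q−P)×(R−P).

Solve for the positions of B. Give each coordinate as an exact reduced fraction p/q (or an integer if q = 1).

B = (-19/3, 14/3)

1. B_x = -19/3  [BA · CD = -32 ∩ BD · AC = -331/3]
2. B_y = 14/3  [BA · CD = -32 ∩ BD · AC = -331/3]
   → B = (-19/3, 14/3)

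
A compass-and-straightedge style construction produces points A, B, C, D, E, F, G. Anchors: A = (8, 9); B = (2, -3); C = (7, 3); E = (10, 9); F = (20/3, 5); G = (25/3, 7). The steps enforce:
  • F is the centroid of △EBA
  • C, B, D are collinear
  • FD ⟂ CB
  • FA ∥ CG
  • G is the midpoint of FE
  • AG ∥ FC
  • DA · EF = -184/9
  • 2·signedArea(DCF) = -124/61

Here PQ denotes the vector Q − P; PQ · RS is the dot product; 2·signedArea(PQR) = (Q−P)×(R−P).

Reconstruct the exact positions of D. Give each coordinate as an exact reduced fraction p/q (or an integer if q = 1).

D = (1436/183, 245/61)

1. D_x = 1436/183  [C, B, D are collinear ∩ FD ⟂ CB]
2. D_y = 245/61  [C, B, D are collinear ∩ FD ⟂ CB]
   → D = (1436/183, 245/61)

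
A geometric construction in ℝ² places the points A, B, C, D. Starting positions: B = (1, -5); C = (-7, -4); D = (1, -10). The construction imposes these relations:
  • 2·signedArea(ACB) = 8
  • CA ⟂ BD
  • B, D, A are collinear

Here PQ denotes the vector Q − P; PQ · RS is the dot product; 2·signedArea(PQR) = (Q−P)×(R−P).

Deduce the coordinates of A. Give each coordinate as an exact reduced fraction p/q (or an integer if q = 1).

A = (1, -4)

1. A_x = 1  [B, D, A are collinear ∩ CA ⟂ BD]
2. A_y = -4  [B, D, A are collinear ∩ CA ⟂ BD]
   → A = (1, -4)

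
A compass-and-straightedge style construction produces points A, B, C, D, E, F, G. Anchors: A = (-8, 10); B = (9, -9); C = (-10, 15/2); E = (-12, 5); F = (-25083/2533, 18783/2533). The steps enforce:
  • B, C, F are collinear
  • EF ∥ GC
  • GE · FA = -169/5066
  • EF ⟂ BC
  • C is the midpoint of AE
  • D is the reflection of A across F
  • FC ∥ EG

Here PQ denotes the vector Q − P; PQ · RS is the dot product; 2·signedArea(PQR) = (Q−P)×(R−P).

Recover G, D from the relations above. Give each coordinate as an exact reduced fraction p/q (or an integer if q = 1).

D = (-29902/2533, 12236/2533)
G = (-30643/2533, 25759/5066)

1. G_x = -30643/2533  [EF ∥ GC ∩ FC ∥ EG]
2. G_y = 25759/5066  [EF ∥ GC ∩ FC ∥ EG]
   → G = (-30643/2533, 25759/5066)
3. D_x = -29902/2533  [D is the reflection of A across F]
4. D_y = 12236/2533  [D is the reflection of A across F]
   → D = (-29902/2533, 12236/2533)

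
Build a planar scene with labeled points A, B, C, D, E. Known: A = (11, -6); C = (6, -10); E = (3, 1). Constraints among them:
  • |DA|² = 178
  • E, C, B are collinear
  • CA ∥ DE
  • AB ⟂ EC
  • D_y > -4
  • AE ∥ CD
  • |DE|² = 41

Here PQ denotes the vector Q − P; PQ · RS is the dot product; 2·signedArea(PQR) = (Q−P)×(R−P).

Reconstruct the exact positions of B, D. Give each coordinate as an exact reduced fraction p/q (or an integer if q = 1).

1. B_x = 693/130  [E, C, B are collinear ∩ AB ⟂ EC]
2. B_y = -981/130  [E, C, B are collinear ∩ AB ⟂ EC]
   → B = (693/130, -981/130)
3. D_x = -2  [CA ∥ DE ∩ AE ∥ CD]
4. D_y = -3  [CA ∥ DE ∩ AE ∥ CD]
   → D = (-2, -3)

B = (693/130, -981/130)
D = (-2, -3)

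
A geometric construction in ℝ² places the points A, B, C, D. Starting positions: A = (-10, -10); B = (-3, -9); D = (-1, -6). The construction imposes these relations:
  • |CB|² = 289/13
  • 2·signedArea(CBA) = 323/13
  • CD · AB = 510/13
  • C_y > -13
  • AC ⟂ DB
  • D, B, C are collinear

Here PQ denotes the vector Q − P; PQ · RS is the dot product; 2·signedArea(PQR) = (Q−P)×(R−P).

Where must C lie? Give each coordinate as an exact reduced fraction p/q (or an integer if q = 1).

C = (-73/13, -168/13)

1. C_x = -73/13  [D, B, C are collinear ∩ AC ⟂ DB]
2. C_y = -168/13  [D, B, C are collinear ∩ AC ⟂ DB]
   → C = (-73/13, -168/13)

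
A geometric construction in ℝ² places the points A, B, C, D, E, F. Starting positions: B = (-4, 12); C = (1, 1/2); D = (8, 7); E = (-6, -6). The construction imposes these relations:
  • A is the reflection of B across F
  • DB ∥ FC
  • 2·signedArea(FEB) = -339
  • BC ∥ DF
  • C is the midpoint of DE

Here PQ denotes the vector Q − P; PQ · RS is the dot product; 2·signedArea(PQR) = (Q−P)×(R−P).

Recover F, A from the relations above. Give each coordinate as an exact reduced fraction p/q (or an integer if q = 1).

1. F_x = 13  [DB ∥ FC ∩ BC ∥ DF]
2. F_y = -9/2  [DB ∥ FC ∩ BC ∥ DF]
   → F = (13, -9/2)
3. A_x = 30  [A is the reflection of B across F]
4. A_y = -21  [A is the reflection of B across F]
   → A = (30, -21)

A = (30, -21)
F = (13, -9/2)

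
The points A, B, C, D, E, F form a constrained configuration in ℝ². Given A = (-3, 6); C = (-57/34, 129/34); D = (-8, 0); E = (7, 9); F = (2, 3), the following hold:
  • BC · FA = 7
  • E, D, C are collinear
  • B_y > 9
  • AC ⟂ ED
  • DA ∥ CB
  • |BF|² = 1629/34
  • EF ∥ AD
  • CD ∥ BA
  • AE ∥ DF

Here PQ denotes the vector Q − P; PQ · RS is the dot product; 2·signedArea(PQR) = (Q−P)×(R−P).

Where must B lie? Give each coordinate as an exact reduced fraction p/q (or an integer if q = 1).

B = (113/34, 333/34)

1. B_x = 113/34  [CD ∥ BA ∩ DA ∥ CB]
2. B_y = 333/34  [CD ∥ BA ∩ DA ∥ CB]
   → B = (113/34, 333/34)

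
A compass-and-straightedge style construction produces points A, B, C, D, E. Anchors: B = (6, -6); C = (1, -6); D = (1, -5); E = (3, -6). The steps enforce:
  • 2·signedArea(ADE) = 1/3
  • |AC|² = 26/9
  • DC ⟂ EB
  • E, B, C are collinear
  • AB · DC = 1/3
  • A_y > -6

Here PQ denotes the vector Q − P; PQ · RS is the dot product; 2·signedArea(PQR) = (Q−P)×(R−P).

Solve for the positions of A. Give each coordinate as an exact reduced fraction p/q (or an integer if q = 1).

A = (8/3, -17/3)

1. A_x = 8/3  [AB · DC = 1/3 ∩ 2·signedArea(ADE) = 1/3]
2. A_y = -17/3  [AB · DC = 1/3 ∩ 2·signedArea(ADE) = 1/3]
   → A = (8/3, -17/3)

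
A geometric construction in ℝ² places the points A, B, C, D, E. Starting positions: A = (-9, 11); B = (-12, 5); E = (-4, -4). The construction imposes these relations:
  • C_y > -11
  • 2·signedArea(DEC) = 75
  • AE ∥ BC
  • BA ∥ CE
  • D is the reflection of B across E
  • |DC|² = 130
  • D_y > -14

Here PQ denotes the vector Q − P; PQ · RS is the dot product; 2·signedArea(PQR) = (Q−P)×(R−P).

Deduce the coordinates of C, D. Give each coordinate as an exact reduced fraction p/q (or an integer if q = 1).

1. C_x = -7  [BA ∥ CE ∩ AE ∥ BC]
2. C_y = -10  [BA ∥ CE ∩ AE ∥ BC]
   → C = (-7, -10)
3. D_x = 4  [D is the reflection of B across E]
4. D_y = -13  [D is the reflection of B across E]
   → D = (4, -13)

C = (-7, -10)
D = (4, -13)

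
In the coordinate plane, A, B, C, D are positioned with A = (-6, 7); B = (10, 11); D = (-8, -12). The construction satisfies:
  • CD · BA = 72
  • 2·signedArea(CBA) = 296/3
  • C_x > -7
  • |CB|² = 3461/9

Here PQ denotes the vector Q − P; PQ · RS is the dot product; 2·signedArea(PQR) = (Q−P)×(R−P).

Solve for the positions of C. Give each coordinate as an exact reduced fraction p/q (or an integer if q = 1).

C = (-20/3, 2/3)

1. C_x = -20/3  [CD · BA = 72 ∩ 2·signedArea(CBA) = 296/3]
2. C_y = 2/3  [CD · BA = 72 ∩ 2·signedArea(CBA) = 296/3]
   → C = (-20/3, 2/3)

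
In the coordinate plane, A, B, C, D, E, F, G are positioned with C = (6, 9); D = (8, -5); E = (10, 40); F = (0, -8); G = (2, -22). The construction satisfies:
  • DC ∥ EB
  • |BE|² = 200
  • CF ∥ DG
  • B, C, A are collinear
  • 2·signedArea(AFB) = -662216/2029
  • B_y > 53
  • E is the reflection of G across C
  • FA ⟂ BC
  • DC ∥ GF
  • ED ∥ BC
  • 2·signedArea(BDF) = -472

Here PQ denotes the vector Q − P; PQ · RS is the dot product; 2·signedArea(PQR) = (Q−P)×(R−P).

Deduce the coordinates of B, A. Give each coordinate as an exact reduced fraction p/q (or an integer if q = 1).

1. B_x = 8  [ED ∥ BC ∩ DC ∥ EB]
2. B_y = 54  [ED ∥ BC ∩ DC ∥ EB]
   → B = (8, 54)
3. A_x = 10620/2029  [B, C, A are collinear ∩ FA ⟂ BC]
4. A_y = -16704/2029  [B, C, A are collinear ∩ FA ⟂ BC]
   → A = (10620/2029, -16704/2029)

A = (10620/2029, -16704/2029)
B = (8, 54)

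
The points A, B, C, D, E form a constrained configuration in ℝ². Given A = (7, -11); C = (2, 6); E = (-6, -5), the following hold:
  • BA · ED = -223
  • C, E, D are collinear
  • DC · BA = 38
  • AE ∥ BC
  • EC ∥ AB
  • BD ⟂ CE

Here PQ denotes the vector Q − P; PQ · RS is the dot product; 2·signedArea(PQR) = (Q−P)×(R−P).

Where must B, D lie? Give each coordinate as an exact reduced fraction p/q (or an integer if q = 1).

1. B_x = 15  [AE ∥ BC ∩ EC ∥ AB]
2. B_y = 0  [AE ∥ BC ∩ EC ∥ AB]
   → B = (15, 0)
3. D_x = 674/185  [C, E, D are collinear ∩ BD ⟂ CE]
4. D_y = 1528/185  [C, E, D are collinear ∩ BD ⟂ CE]
   → D = (674/185, 1528/185)

B = (15, 0)
D = (674/185, 1528/185)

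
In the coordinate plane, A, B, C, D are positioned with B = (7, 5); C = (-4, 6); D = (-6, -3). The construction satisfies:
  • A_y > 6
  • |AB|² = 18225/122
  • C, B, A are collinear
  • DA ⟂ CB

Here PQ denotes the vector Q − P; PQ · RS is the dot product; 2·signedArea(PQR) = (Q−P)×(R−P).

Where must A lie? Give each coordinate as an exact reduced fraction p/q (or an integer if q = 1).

1. A_x = -631/122  [C, B, A are collinear ∩ DA ⟂ CB]
2. A_y = 745/122  [C, B, A are collinear ∩ DA ⟂ CB]
   → A = (-631/122, 745/122)

A = (-631/122, 745/122)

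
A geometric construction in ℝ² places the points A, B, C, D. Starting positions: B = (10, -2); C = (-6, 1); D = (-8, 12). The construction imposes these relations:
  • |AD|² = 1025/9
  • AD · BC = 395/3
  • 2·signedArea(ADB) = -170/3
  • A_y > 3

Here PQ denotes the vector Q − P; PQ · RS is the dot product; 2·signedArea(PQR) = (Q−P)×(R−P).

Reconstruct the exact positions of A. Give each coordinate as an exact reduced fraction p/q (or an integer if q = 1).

A = (-4/3, 11/3)

1. A_x = -4/3  [2·signedArea(ADB) = -170/3 ∩ AD · BC = 395/3]
2. A_y = 11/3  [2·signedArea(ADB) = -170/3 ∩ AD · BC = 395/3]
   → A = (-4/3, 11/3)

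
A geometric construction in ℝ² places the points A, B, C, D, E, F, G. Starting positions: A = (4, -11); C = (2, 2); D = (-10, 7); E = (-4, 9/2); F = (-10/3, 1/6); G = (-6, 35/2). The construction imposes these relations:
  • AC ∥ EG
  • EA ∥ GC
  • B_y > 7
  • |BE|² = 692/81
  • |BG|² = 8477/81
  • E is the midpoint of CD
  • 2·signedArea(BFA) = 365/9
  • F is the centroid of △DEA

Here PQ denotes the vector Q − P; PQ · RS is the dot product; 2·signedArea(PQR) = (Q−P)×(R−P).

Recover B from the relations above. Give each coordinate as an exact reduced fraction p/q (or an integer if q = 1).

B = (-40/9, 133/18)

1. B_x = -40/9  [line 67/6·x + 22/3·y + -41/9 = 0 ∩ |BE|² = 692/81]
2. B_y = 133/18  [line 67/6·x + 22/3·y + -41/9 = 0 ∩ |BE|² = 692/81]
   → B = (-40/9, 133/18)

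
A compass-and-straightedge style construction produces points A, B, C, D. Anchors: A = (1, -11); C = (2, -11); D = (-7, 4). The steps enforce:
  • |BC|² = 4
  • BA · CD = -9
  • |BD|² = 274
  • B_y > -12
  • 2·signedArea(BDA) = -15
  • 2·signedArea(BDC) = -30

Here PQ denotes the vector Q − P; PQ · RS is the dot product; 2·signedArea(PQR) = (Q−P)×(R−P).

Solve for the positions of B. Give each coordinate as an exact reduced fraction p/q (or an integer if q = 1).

B = (0, -11)

1. B_x = 0  [2·signedArea(BDA) = -15 ∩ BA · CD = -9]
2. B_y = -11  [2·signedArea(BDA) = -15 ∩ BA · CD = -9]
   → B = (0, -11)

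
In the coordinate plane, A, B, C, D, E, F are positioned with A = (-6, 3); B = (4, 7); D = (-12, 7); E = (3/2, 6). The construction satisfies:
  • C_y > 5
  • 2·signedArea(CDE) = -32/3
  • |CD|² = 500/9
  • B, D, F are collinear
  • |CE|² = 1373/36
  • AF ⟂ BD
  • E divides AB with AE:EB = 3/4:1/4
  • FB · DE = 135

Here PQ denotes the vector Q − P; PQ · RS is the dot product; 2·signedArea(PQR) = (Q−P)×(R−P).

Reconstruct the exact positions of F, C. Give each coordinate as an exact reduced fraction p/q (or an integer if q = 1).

1. F_x = -6  [B, D, F are collinear ∩ AF ⟂ BD]
2. F_y = 7  [B, D, F are collinear ∩ AF ⟂ BD]
   → F = (-6, 7)
3. C_x = -14/3  [line 1·x + 27/2·y + -431/6 = 0 ∩ |CE|² = 1373/36]
4. C_y = 17/3  [line 1·x + 27/2·y + -431/6 = 0 ∩ |CE|² = 1373/36]
   → C = (-14/3, 17/3)

C = (-14/3, 17/3)
F = (-6, 7)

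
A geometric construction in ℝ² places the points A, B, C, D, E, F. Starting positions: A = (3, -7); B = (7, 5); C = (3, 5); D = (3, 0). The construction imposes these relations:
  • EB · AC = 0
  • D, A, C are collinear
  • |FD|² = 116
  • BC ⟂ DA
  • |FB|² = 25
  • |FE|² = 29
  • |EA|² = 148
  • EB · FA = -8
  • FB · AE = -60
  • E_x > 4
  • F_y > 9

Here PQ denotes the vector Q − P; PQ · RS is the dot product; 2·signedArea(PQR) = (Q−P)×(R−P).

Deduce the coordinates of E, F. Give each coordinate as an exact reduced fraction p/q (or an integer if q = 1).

1. E_y = 5  [EB · AC = 0]
2. E_x = 5  [|EA|² = 148]
   → E = (5, 5)
3. F_x = 7  [FB · AE = -60 ∩ EB · FA = -8]
4. F_y = 10  [FB · AE = -60 ∩ EB · FA = -8]
   → F = (7, 10)

E = (5, 5)
F = (7, 10)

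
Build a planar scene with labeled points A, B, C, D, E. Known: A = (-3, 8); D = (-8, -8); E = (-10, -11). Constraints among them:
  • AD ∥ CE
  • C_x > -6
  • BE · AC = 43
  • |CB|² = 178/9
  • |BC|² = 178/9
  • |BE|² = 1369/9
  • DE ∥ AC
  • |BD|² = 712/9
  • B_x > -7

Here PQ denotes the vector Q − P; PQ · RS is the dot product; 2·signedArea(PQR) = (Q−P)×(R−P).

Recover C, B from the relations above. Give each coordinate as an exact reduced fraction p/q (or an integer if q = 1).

1. C_x = -5  [AD ∥ CE ∩ DE ∥ AC]
2. C_y = 5  [AD ∥ CE ∩ DE ∥ AC]
   → C = (-5, 5)
3. B_x = -6  [line 2·x + 3·y + 10 = 0 ∩ |BC|² = 178/9]
4. B_y = 2/3  [line 2·x + 3·y + 10 = 0 ∩ |BC|² = 178/9]
   → B = (-6, 2/3)

B = (-6, 2/3)
C = (-5, 5)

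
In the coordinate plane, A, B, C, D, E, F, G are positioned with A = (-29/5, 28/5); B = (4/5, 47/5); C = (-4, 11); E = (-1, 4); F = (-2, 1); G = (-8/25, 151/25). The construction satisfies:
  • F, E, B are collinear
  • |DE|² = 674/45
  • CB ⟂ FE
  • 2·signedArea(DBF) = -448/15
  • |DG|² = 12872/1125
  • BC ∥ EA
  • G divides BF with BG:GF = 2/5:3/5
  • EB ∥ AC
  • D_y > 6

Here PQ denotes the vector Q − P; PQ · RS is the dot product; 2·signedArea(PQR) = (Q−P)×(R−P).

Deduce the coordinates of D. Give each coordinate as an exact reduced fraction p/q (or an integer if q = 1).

1. D_x = -18/5  [line 42/5·x + -14/5·y + 742/15 = 0 ∩ |DE|² = 674/45]
2. D_y = 103/15  [line 42/5·x + -14/5·y + 742/15 = 0 ∩ |DE|² = 674/45]
   → D = (-18/5, 103/15)

D = (-18/5, 103/15)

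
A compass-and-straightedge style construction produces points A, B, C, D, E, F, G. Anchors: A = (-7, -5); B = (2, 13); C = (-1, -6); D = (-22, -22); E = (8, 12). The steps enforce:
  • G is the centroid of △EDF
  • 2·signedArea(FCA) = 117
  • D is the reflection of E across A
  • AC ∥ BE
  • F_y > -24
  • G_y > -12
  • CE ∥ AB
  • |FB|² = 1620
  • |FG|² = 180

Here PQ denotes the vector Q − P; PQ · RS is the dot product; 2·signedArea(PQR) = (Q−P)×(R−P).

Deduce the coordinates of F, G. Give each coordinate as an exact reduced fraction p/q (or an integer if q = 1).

1. F_x = -16  [line -1·x + -6·y + -154 = 0 ∩ |FB|² = 1620]
2. F_y = -23  [line -1·x + -6·y + -154 = 0 ∩ |FB|² = 1620]
   → F = (-16, -23)
3. G_x = -10  [G is the centroid of △EDF]
4. G_y = -11  [G is the centroid of △EDF]
   → G = (-10, -11)

F = (-16, -23)
G = (-10, -11)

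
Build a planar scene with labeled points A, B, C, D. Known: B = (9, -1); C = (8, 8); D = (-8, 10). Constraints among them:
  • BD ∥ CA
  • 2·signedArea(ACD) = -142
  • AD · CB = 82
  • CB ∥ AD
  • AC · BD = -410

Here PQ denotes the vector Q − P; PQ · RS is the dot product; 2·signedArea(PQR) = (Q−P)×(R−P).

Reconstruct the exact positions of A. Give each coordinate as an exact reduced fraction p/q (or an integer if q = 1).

1. A_x = -9  [CB ∥ AD ∩ BD ∥ CA]
2. A_y = 19  [CB ∥ AD ∩ BD ∥ CA]
   → A = (-9, 19)

A = (-9, 19)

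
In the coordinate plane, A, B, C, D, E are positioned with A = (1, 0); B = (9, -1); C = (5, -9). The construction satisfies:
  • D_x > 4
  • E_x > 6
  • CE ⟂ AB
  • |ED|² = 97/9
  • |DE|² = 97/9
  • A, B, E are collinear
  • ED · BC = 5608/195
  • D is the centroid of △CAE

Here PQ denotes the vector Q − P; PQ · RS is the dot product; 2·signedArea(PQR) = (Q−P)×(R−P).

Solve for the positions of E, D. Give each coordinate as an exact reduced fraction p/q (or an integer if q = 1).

1. E_x = 393/65  [A, B, E are collinear ∩ CE ⟂ AB]
2. E_y = -41/65  [A, B, E are collinear ∩ CE ⟂ AB]
   → E = (393/65, -41/65)
3. D_x = 261/65  [D is the centroid of △CAE]
4. D_y = -626/195  [D is the centroid of △CAE]
   → D = (261/65, -626/195)

D = (261/65, -626/195)
E = (393/65, -41/65)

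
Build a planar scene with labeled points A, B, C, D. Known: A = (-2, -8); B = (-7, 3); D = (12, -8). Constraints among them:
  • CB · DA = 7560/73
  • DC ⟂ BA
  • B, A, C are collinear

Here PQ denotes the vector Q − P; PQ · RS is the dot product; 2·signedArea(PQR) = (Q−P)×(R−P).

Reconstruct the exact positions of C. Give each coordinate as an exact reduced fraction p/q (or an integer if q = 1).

C = (29/73, -969/73)

1. C_x = 29/73  [B, A, C are collinear ∩ DC ⟂ BA]
2. C_y = -969/73  [B, A, C are collinear ∩ DC ⟂ BA]
   → C = (29/73, -969/73)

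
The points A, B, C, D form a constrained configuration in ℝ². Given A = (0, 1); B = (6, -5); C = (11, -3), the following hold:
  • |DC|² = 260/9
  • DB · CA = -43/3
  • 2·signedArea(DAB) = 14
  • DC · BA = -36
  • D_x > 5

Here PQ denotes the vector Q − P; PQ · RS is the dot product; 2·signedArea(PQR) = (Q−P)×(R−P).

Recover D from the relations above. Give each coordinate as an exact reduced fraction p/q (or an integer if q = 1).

D = (17/3, -7/3)

1. D_x = 17/3  [2·signedArea(DAB) = 14 ∩ DC · BA = -36]
2. D_y = -7/3  [2·signedArea(DAB) = 14 ∩ DC · BA = -36]
   → D = (17/3, -7/3)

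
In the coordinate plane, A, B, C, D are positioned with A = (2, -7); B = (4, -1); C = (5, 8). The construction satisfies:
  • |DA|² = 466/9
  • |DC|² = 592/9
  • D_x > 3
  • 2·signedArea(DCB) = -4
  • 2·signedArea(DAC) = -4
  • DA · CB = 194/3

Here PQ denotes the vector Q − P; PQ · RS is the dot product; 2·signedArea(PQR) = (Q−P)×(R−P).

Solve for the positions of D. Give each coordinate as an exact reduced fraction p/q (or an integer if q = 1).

1. D_x = 11/3  [2·signedArea(DAC) = -4 ∩ 2·signedArea(DCB) = -4]
2. D_y = 0  [2·signedArea(DAC) = -4 ∩ 2·signedArea(DCB) = -4]
   → D = (11/3, 0)

D = (11/3, 0)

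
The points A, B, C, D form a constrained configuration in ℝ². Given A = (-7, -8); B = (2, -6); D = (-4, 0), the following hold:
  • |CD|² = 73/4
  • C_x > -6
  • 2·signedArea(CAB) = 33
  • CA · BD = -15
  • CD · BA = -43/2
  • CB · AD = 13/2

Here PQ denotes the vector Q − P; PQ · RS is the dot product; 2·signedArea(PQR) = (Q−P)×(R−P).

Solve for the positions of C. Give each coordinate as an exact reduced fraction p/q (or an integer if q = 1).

C = (-11/2, -4)

1. C_x = -11/2  [2·signedArea(CAB) = 33 ∩ CA · BD = -15]
2. C_y = -4  [2·signedArea(CAB) = 33 ∩ CA · BD = -15]
   → C = (-11/2, -4)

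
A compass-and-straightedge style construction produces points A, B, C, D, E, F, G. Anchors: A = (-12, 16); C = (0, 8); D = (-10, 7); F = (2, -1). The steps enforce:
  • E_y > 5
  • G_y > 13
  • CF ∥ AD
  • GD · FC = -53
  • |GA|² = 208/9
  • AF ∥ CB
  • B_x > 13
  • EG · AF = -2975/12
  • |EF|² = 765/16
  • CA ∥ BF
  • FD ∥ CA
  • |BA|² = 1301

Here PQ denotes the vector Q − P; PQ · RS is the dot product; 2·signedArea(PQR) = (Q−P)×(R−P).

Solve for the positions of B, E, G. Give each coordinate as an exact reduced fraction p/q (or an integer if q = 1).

B = (14, -9)
E = (1/2, 23/4)
G = (-8, 40/3)

1. B_x = 14  [CA ∥ BF ∩ AF ∥ CB]
2. B_y = -9  [CA ∥ BF ∩ AF ∥ CB]
   → B = (14, -9)
3. G_x = -8  [line 2·x + -9·y + 136 = 0 ∩ |GA|² = 208/9]
4. G_y = 40/3  [line 2·x + -9·y + 136 = 0 ∩ |GA|² = 208/9]
   → G = (-8, 40/3)
5. E_x = 1/2  [line -14·x + 17·y + -363/4 = 0 ∩ |EF|² = 765/16]
6. E_y = 23/4  [line -14·x + 17·y + -363/4 = 0 ∩ |EF|² = 765/16]
   → E = (1/2, 23/4)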